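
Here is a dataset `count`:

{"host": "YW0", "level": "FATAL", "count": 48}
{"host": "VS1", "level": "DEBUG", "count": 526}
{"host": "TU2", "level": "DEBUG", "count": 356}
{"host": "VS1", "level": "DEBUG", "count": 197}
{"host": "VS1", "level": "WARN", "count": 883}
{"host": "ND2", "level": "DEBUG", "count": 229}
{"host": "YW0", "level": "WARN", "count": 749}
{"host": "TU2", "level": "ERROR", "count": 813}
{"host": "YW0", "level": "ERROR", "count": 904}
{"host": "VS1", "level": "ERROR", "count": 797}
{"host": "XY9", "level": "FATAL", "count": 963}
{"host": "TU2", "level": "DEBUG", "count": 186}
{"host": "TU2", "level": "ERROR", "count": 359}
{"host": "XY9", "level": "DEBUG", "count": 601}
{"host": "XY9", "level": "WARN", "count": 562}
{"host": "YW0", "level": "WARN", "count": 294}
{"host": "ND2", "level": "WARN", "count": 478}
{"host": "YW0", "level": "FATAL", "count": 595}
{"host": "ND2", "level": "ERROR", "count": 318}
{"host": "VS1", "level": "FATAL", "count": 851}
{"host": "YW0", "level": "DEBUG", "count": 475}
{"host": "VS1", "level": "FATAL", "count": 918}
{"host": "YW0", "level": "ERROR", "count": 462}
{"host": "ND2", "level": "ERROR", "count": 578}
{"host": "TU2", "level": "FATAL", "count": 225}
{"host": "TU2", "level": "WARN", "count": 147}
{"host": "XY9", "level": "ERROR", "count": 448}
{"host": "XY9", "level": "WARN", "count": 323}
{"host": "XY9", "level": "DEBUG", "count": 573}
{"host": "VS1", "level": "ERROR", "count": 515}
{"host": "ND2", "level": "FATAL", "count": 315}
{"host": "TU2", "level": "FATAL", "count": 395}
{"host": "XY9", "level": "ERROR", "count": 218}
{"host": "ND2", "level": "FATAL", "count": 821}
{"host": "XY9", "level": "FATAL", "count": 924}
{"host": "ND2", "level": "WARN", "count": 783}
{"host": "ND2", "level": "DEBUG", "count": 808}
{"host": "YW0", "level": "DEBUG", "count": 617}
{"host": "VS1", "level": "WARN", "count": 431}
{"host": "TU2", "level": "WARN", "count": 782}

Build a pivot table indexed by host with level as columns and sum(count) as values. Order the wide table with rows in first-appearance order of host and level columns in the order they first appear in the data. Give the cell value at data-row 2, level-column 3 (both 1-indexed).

1314

With rows in first-appearance order of host, row 2 is host=VS1. level columns in first-appearance order: FATAL, DEBUG, WARN, ERROR; column 3 is WARN.
Long rows with host=VS1, level=WARN: 883 + 431 = 1314.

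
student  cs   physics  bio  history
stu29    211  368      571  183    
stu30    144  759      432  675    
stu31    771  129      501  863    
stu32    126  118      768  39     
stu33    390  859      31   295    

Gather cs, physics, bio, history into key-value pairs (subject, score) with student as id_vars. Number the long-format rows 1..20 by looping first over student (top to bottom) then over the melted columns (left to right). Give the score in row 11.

20 rows total (5 × 4). Row 11: index ⌊(11-1)/4⌋ = 2 into student → stu31; (11-1) mod 4 = 2 into the melted columns → bio.
So row 11 is (stu31, bio, 501); score = 501.

501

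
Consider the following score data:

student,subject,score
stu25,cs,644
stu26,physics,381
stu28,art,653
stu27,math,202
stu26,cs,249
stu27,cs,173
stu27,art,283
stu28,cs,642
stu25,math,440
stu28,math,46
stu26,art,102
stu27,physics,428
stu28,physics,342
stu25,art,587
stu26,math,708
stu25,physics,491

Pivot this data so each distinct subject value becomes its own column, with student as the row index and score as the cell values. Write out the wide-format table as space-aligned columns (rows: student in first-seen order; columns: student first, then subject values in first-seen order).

student  cs   physics  art  math
stu25    644  491      587  440 
stu26    249  381      102  708 
stu28    642  342      653  46  
stu27    173  428      283  202 

Columns: student plus the 4 distinct subject values (cs, physics, art, math).
For example, row stu25 column cs takes score=644 from the long row (stu25, cs).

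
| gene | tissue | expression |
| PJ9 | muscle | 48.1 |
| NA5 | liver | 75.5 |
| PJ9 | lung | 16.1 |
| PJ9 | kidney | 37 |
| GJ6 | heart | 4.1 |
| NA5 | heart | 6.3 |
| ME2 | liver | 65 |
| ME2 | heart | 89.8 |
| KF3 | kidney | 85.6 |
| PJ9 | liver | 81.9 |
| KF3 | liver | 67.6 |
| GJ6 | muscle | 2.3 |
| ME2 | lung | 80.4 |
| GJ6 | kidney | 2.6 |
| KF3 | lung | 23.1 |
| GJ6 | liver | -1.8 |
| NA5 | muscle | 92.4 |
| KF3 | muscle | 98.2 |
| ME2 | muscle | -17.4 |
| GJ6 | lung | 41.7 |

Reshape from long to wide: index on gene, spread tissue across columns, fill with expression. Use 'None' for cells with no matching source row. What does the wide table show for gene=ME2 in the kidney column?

None

No long-format row has gene=ME2 and tissue=kidney, so the cell is None.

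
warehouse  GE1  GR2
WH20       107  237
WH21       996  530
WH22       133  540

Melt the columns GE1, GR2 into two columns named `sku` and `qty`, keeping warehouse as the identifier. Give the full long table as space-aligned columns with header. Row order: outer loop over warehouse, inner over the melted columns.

Each (warehouse, column) pair becomes one row: 3 × 2 = 6 rows.
For example, (WH20, GE1) → qty=107.

warehouse  sku  qty
WH20       GE1  107
WH20       GR2  237
WH21       GE1  996
WH21       GR2  530
WH22       GE1  133
WH22       GR2  540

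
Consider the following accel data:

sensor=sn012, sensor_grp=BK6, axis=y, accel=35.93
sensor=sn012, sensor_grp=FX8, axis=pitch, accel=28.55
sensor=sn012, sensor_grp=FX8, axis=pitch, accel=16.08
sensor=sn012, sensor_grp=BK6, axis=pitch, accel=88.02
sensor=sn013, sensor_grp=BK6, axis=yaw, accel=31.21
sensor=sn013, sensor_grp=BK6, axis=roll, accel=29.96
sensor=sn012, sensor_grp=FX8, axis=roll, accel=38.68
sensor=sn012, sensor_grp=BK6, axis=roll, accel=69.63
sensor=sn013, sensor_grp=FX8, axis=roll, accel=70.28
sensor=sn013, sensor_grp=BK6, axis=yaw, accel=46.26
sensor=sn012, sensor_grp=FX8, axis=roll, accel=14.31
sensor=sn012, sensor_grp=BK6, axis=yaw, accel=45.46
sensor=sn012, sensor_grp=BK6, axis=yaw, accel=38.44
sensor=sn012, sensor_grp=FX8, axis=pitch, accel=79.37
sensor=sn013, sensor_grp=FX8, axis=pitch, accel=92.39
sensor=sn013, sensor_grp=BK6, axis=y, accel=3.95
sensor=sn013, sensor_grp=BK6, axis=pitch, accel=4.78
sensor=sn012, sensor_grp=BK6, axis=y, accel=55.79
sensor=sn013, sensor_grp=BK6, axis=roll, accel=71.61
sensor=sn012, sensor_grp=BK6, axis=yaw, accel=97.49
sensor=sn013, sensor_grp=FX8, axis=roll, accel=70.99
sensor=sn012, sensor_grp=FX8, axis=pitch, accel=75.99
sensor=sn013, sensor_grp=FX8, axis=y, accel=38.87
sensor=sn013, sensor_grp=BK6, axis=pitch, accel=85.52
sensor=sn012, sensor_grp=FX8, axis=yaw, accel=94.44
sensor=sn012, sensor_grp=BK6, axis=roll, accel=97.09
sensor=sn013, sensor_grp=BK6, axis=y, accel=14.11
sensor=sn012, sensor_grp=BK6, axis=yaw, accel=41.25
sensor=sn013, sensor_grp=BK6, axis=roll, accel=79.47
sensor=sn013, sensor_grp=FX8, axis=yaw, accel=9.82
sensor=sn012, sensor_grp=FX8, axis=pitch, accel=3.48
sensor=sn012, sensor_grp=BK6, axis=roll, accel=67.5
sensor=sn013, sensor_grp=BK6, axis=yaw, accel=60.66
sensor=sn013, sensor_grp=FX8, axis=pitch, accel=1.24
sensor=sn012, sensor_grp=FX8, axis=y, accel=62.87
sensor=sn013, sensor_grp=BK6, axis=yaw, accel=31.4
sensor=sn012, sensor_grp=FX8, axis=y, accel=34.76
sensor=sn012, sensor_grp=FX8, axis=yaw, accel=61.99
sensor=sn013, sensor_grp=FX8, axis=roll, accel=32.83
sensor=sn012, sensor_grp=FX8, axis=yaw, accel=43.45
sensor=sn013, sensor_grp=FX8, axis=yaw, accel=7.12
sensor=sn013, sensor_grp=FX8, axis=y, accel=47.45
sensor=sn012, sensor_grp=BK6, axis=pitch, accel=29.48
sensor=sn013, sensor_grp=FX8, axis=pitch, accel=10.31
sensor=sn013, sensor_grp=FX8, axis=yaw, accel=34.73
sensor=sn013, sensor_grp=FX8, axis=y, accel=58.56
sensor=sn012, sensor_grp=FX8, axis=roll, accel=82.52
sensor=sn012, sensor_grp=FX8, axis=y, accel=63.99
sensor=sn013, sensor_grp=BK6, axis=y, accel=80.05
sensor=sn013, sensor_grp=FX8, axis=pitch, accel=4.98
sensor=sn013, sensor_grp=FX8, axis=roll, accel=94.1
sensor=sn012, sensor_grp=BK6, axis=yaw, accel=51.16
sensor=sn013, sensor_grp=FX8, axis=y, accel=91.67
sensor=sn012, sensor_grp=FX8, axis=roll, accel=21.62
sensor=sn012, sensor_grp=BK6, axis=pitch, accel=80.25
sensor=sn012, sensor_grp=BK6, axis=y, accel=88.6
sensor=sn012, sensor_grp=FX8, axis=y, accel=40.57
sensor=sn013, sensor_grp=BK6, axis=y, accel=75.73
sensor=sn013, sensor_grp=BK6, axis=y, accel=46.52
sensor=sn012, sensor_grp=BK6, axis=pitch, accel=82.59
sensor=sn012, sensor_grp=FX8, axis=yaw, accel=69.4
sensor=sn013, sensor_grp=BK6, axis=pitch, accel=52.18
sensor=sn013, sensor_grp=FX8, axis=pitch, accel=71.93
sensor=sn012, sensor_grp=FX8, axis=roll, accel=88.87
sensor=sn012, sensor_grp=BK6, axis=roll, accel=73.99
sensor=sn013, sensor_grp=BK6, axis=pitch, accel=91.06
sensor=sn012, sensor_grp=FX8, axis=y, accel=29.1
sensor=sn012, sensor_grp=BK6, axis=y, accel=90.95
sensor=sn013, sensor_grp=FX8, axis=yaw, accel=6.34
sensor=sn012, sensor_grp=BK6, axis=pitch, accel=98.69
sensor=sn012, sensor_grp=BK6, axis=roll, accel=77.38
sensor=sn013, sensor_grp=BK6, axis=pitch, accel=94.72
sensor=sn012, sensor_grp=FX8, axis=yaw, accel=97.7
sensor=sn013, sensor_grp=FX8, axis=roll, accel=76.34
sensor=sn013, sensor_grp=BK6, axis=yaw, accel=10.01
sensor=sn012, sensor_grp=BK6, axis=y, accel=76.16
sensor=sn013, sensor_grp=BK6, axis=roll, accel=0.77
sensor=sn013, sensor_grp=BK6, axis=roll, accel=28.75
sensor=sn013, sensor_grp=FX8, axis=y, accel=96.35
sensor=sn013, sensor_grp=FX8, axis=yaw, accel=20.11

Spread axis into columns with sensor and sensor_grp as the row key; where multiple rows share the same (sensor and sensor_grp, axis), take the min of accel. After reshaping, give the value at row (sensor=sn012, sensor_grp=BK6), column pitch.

Rows with sensor=sn012, sensor_grp=BK6 and axis=pitch: accel values are 88.02, 29.48, 80.25, 82.59, 98.69.
min(88.02, 29.48, 80.25, 82.59, 98.69) = 29.48.

29.48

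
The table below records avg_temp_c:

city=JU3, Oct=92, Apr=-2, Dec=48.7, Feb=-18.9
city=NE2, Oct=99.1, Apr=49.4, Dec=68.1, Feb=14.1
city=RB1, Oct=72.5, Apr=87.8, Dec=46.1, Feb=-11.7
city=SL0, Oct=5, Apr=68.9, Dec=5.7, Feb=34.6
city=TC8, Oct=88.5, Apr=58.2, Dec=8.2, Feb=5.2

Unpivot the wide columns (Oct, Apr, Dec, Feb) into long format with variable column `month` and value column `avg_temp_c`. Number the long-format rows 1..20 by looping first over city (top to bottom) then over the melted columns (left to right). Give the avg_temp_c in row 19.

8.2

20 rows total (5 × 4). Row 19: index ⌊(19-1)/4⌋ = 4 into city → TC8; (19-1) mod 4 = 2 into the melted columns → Dec.
So row 19 is (TC8, Dec, 8.2); avg_temp_c = 8.2.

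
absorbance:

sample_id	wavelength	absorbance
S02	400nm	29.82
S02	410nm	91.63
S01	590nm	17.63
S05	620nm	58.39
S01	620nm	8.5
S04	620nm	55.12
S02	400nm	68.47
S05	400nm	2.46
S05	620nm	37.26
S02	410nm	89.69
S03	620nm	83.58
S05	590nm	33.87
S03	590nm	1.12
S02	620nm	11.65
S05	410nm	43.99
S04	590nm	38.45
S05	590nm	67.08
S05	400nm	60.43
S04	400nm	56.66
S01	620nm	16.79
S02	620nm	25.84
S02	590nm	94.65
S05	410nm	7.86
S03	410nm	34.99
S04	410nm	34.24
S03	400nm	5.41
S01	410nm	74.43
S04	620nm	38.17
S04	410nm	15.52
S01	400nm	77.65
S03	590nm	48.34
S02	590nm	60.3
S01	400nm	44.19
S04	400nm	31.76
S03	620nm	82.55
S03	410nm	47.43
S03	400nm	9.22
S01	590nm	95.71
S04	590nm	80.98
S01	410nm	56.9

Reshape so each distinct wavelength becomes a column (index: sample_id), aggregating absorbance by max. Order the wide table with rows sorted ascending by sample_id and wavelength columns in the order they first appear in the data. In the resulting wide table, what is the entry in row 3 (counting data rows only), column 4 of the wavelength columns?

83.58

With rows sorted ascending by sample_id, row 3 is sample_id=S03. wavelength columns in first-appearance order: 400nm, 410nm, 590nm, 620nm; column 4 is 620nm.
Long rows with sample_id=S03, wavelength=620nm: max(83.58, 82.55) = 83.58.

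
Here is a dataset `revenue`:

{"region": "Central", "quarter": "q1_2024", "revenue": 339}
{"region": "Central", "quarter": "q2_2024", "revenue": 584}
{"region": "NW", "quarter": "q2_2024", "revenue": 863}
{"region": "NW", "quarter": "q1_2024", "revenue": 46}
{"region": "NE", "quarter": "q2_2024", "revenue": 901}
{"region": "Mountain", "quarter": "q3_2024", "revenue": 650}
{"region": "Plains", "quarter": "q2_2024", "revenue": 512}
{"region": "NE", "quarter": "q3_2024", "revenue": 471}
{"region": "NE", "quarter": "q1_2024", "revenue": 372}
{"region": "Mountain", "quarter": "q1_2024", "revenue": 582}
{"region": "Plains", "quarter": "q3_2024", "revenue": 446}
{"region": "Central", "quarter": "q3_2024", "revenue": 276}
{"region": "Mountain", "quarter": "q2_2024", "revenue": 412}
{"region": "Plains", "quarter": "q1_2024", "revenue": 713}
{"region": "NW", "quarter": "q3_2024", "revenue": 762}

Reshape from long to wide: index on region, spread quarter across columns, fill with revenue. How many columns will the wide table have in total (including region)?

4

1 column for region plus 3 distinct quarter values → 4 columns.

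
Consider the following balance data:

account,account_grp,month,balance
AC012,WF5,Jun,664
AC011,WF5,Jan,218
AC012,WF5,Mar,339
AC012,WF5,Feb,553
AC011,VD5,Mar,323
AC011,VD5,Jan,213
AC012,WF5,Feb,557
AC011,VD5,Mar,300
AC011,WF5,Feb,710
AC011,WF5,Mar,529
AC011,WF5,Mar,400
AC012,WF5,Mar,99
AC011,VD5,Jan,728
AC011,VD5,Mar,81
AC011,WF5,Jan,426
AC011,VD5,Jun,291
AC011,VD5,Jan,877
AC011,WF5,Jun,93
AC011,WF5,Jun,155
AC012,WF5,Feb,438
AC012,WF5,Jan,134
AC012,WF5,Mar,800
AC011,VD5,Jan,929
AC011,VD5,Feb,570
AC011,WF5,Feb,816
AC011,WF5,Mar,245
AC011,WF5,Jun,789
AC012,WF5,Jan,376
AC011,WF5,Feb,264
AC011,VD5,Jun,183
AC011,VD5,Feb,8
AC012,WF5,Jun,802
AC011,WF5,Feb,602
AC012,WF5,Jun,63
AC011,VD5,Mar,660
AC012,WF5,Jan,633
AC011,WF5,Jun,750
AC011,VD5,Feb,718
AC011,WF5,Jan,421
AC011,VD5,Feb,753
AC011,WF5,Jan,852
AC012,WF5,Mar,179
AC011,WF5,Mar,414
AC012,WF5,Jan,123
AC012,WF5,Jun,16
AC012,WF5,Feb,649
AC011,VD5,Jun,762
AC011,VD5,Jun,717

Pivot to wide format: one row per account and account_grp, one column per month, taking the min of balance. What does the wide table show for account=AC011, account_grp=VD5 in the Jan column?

Rows with account=AC011, account_grp=VD5 and month=Jan: balance values are 213, 728, 877, 929.
min(213, 728, 877, 929) = 213.

213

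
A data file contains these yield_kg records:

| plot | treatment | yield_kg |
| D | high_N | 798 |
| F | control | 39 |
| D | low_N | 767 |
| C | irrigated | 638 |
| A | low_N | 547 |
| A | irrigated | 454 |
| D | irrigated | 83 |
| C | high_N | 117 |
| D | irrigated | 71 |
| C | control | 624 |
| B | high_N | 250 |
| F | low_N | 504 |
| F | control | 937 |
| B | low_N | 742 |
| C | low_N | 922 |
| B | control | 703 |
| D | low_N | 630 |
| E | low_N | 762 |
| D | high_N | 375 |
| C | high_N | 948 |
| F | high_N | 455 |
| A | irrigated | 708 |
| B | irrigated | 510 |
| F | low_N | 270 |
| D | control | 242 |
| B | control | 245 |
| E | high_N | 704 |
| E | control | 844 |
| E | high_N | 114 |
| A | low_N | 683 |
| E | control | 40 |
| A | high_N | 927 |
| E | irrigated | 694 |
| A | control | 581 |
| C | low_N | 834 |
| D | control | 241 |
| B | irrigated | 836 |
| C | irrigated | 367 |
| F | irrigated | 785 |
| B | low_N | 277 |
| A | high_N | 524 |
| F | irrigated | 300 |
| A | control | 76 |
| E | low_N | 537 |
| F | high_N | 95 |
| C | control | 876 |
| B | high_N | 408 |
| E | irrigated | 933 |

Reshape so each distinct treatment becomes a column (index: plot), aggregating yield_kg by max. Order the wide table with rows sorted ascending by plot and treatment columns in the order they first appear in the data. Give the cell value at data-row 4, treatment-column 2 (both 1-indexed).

With rows sorted ascending by plot, row 4 is plot=D. treatment columns in first-appearance order: high_N, control, low_N, irrigated; column 2 is control.
Long rows with plot=D, treatment=control: max(242, 241) = 242.

242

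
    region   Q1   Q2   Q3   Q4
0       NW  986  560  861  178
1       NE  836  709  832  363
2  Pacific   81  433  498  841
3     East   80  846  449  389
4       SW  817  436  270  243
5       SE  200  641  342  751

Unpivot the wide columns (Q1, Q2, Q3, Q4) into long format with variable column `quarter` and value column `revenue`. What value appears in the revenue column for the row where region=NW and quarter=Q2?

560

Unpivoting turns each (region, wide-column) pair into one long row.
The wide cell at row NW, column Q2 holds 560, so the long row (NW, Q2) has revenue=560.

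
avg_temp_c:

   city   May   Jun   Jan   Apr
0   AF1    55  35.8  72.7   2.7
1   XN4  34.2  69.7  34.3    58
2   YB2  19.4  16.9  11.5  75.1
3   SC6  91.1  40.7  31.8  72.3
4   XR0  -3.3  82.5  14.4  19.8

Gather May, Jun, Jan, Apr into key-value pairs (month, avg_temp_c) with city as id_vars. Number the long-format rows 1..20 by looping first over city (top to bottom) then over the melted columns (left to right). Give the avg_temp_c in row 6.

20 rows total (5 × 4). Row 6: index ⌊(6-1)/4⌋ = 1 into city → XN4; (6-1) mod 4 = 1 into the melted columns → Jun.
So row 6 is (XN4, Jun, 69.7); avg_temp_c = 69.7.

69.7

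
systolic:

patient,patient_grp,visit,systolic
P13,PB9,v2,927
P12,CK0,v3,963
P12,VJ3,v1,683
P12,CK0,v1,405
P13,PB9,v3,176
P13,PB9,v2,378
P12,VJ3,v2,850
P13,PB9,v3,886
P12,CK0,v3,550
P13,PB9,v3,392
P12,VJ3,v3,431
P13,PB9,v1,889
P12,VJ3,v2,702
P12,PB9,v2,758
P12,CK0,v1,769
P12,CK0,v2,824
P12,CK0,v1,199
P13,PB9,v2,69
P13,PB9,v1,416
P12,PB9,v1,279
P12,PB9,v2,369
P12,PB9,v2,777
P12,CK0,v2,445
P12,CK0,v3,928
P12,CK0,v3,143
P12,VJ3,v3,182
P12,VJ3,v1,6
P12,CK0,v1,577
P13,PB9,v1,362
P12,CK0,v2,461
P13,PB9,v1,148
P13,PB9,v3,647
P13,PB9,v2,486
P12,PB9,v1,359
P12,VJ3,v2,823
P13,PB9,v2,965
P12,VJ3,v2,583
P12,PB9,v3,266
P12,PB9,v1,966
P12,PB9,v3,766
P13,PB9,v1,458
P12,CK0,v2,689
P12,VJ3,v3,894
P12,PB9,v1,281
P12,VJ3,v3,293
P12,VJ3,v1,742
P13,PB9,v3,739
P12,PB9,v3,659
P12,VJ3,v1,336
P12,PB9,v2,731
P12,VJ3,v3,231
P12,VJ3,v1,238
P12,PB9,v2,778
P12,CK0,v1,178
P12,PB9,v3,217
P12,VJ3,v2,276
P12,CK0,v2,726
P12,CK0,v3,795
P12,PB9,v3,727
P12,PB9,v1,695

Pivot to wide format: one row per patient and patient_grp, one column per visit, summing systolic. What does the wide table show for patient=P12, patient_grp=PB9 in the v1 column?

2580

Rows with patient=P12, patient_grp=PB9 and visit=v1: systolic values are 279, 359, 966, 281, 695.
279 + 359 + 966 + 281 + 695 = 2580.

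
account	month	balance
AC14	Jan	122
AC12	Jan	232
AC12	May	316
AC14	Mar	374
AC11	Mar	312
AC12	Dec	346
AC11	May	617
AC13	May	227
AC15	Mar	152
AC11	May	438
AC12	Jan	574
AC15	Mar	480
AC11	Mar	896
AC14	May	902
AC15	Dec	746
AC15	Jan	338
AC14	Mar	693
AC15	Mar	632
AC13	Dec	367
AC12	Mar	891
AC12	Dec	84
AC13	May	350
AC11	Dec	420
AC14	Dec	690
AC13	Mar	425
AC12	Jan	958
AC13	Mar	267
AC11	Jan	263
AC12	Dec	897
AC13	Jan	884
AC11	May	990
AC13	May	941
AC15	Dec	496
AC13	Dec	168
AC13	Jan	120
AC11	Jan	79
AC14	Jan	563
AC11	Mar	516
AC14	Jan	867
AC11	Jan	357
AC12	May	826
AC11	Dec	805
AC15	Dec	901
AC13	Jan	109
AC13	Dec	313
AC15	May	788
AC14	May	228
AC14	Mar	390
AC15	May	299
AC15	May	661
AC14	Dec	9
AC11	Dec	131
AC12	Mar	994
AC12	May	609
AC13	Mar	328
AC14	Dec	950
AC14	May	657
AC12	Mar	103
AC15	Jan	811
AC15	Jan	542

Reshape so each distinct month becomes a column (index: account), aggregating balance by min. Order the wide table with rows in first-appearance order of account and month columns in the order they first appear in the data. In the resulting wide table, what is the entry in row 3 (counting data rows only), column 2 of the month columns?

With rows in first-appearance order of account, row 3 is account=AC11. month columns in first-appearance order: Jan, May, Mar, Dec; column 2 is May.
Long rows with account=AC11, month=May: min(617, 438, 990) = 438.

438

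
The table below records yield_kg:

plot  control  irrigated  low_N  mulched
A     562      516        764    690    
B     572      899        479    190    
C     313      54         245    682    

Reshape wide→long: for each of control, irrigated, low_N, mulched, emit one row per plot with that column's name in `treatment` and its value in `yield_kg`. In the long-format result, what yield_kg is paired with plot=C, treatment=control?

Unpivoting turns each (plot, wide-column) pair into one long row.
The wide cell at row C, column control holds 313, so the long row (C, control) has yield_kg=313.

313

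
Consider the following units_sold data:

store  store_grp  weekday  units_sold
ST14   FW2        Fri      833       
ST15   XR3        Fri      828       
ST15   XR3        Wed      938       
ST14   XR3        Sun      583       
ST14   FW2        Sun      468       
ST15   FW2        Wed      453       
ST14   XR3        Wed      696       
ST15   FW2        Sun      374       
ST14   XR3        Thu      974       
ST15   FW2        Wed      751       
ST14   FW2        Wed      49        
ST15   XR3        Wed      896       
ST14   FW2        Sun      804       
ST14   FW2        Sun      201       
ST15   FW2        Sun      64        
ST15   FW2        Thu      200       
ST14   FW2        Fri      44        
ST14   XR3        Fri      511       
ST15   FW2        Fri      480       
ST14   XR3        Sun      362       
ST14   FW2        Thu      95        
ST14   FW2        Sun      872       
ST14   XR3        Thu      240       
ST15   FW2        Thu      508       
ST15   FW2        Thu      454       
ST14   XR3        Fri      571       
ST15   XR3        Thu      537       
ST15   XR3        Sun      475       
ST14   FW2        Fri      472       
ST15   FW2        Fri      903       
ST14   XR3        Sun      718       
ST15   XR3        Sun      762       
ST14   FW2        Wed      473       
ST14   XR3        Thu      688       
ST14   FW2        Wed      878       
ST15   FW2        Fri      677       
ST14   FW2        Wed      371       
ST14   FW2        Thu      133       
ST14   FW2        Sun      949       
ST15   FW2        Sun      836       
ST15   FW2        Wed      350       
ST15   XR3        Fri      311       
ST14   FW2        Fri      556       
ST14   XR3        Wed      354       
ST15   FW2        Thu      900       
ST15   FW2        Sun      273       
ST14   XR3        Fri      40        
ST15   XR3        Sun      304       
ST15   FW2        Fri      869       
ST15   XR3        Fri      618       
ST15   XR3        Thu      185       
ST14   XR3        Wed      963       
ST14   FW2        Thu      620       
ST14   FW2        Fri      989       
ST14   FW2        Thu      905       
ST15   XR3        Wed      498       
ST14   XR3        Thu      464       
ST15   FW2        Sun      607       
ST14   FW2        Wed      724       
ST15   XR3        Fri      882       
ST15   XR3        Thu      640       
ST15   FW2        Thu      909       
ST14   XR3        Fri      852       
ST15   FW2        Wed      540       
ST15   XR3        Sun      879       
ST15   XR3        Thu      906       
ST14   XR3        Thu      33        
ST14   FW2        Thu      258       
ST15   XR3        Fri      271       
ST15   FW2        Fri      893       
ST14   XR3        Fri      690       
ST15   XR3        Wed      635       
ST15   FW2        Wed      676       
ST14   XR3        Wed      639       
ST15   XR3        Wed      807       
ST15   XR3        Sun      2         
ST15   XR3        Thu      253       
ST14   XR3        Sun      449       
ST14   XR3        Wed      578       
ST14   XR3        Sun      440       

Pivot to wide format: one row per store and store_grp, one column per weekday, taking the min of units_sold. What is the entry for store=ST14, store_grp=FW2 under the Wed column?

49

Rows with store=ST14, store_grp=FW2 and weekday=Wed: units_sold values are 49, 473, 878, 371, 724.
min(49, 473, 878, 371, 724) = 49.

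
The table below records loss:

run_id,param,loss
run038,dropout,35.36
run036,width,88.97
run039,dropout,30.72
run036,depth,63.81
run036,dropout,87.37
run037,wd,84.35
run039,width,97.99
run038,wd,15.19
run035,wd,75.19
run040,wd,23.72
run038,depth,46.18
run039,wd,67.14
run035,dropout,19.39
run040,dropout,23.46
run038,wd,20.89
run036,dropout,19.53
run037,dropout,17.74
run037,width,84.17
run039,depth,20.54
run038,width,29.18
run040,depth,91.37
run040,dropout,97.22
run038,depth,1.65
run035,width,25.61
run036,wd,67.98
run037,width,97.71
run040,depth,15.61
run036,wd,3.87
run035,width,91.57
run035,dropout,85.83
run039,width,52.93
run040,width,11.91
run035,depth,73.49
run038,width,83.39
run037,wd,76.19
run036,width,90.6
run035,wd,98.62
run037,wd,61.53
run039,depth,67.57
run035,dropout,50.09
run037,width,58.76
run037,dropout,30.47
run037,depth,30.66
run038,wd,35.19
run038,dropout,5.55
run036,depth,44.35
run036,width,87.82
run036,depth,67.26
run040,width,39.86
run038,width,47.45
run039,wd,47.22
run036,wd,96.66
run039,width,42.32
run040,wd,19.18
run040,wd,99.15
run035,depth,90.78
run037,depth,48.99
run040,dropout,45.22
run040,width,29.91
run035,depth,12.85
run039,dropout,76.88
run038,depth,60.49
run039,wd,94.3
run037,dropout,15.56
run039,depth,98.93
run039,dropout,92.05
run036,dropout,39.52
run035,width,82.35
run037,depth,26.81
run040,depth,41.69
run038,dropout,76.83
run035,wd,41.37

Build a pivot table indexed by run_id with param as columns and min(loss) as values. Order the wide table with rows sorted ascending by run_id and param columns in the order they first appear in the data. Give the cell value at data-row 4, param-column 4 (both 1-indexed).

With rows sorted ascending by run_id, row 4 is run_id=run038. param columns in first-appearance order: dropout, width, depth, wd; column 4 is wd.
Long rows with run_id=run038, param=wd: min(15.19, 20.89, 35.19) = 15.19.

15.19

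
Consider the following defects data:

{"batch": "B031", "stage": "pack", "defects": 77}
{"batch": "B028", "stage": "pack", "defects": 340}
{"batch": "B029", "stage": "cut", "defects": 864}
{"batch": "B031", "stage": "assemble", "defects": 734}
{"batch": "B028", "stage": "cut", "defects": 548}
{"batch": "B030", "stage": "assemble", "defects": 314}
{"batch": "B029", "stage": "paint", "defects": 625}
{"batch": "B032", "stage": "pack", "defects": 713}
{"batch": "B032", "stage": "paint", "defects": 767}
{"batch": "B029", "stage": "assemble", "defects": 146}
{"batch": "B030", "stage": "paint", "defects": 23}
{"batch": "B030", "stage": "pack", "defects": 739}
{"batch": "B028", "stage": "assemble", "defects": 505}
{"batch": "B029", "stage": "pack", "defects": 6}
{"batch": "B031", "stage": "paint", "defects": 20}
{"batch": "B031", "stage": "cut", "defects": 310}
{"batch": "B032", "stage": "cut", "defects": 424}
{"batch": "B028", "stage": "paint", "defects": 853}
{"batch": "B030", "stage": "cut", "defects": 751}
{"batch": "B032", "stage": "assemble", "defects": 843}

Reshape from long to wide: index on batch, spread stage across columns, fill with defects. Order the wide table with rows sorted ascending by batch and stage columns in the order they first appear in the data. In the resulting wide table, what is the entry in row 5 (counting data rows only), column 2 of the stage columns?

424

With rows sorted ascending by batch, row 5 is batch=B032. stage columns in first-appearance order: pack, cut, assemble, paint; column 2 is cut.
Long rows with batch=B032, stage=cut: defects = 424.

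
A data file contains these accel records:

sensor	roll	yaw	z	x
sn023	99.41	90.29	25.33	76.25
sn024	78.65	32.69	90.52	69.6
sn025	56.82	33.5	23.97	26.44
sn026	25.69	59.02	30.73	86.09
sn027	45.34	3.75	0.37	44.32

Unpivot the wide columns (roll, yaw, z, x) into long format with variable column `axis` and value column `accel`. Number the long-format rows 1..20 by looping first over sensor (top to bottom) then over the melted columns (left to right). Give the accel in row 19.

0.37

20 rows total (5 × 4). Row 19: index ⌊(19-1)/4⌋ = 4 into sensor → sn027; (19-1) mod 4 = 2 into the melted columns → z.
So row 19 is (sn027, z, 0.37); accel = 0.37.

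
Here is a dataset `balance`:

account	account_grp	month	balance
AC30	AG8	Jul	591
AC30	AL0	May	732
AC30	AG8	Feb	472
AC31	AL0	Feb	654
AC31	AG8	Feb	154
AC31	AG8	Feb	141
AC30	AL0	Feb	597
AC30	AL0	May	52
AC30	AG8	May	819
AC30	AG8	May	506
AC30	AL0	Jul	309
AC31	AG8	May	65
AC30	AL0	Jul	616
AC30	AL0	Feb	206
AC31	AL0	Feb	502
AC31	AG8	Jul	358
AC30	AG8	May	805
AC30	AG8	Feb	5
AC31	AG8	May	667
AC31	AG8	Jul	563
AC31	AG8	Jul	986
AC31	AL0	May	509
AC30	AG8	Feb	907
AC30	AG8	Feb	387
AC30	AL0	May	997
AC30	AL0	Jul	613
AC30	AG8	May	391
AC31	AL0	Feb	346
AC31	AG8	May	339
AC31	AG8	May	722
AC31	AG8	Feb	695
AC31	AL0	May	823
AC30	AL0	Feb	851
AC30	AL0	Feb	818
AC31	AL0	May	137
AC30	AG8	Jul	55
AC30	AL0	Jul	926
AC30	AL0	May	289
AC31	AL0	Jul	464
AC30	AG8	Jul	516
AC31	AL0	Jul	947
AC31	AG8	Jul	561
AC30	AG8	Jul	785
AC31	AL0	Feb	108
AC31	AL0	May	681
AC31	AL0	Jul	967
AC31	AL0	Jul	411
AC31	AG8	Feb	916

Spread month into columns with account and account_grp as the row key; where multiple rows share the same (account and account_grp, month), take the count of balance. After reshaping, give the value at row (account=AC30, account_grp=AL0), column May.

4

Rows with account=AC30, account_grp=AL0 and month=May: balance values are 732, 52, 997, 289.
4 rows match — count = 4.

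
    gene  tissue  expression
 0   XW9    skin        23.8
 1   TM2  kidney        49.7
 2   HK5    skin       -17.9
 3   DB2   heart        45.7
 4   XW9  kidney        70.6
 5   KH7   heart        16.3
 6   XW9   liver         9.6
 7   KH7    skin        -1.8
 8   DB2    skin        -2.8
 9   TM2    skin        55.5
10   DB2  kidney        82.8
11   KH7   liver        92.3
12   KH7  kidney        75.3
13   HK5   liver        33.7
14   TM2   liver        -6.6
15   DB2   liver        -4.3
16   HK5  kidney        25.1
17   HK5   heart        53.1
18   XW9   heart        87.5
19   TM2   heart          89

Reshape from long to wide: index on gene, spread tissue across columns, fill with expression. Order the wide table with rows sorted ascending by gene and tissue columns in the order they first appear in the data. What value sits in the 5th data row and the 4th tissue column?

With rows sorted ascending by gene, row 5 is gene=XW9. tissue columns in first-appearance order: skin, kidney, heart, liver; column 4 is liver.
Long rows with gene=XW9, tissue=liver: expression = 9.6.

9.6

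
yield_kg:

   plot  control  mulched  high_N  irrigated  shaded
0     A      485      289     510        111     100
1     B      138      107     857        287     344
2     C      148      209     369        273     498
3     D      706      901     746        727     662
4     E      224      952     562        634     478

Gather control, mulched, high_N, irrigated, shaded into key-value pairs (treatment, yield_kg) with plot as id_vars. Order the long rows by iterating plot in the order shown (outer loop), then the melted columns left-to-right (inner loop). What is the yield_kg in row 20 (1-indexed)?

25 rows total (5 × 5). Row 20: index ⌊(20-1)/5⌋ = 3 into plot → D; (20-1) mod 5 = 4 into the melted columns → shaded.
So row 20 is (D, shaded, 662); yield_kg = 662.

662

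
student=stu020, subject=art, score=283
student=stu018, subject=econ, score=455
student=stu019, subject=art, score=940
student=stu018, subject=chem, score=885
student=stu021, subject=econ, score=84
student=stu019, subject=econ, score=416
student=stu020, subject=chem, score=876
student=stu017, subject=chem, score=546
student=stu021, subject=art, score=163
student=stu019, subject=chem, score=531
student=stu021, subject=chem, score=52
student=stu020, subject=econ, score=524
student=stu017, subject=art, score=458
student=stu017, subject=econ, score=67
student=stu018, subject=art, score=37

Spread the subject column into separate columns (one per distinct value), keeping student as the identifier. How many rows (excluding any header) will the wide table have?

5

5 distinct student values → 5 rows.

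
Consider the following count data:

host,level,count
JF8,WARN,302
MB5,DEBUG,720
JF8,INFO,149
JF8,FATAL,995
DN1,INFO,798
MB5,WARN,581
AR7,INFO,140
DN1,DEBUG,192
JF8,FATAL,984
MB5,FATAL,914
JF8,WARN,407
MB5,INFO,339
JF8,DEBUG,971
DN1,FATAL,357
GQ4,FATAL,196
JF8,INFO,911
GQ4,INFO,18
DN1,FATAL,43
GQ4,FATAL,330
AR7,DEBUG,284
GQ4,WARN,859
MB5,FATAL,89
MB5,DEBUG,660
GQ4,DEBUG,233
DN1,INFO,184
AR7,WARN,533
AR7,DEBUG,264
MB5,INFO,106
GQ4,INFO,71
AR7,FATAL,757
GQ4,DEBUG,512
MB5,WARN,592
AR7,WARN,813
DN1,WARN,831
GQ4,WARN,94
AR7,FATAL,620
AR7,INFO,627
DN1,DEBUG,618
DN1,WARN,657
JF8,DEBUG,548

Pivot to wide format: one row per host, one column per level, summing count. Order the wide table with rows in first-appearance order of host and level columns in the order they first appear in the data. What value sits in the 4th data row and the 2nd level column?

548

With rows in first-appearance order of host, row 4 is host=AR7. level columns in first-appearance order: WARN, DEBUG, INFO, FATAL; column 2 is DEBUG.
Long rows with host=AR7, level=DEBUG: 284 + 264 = 548.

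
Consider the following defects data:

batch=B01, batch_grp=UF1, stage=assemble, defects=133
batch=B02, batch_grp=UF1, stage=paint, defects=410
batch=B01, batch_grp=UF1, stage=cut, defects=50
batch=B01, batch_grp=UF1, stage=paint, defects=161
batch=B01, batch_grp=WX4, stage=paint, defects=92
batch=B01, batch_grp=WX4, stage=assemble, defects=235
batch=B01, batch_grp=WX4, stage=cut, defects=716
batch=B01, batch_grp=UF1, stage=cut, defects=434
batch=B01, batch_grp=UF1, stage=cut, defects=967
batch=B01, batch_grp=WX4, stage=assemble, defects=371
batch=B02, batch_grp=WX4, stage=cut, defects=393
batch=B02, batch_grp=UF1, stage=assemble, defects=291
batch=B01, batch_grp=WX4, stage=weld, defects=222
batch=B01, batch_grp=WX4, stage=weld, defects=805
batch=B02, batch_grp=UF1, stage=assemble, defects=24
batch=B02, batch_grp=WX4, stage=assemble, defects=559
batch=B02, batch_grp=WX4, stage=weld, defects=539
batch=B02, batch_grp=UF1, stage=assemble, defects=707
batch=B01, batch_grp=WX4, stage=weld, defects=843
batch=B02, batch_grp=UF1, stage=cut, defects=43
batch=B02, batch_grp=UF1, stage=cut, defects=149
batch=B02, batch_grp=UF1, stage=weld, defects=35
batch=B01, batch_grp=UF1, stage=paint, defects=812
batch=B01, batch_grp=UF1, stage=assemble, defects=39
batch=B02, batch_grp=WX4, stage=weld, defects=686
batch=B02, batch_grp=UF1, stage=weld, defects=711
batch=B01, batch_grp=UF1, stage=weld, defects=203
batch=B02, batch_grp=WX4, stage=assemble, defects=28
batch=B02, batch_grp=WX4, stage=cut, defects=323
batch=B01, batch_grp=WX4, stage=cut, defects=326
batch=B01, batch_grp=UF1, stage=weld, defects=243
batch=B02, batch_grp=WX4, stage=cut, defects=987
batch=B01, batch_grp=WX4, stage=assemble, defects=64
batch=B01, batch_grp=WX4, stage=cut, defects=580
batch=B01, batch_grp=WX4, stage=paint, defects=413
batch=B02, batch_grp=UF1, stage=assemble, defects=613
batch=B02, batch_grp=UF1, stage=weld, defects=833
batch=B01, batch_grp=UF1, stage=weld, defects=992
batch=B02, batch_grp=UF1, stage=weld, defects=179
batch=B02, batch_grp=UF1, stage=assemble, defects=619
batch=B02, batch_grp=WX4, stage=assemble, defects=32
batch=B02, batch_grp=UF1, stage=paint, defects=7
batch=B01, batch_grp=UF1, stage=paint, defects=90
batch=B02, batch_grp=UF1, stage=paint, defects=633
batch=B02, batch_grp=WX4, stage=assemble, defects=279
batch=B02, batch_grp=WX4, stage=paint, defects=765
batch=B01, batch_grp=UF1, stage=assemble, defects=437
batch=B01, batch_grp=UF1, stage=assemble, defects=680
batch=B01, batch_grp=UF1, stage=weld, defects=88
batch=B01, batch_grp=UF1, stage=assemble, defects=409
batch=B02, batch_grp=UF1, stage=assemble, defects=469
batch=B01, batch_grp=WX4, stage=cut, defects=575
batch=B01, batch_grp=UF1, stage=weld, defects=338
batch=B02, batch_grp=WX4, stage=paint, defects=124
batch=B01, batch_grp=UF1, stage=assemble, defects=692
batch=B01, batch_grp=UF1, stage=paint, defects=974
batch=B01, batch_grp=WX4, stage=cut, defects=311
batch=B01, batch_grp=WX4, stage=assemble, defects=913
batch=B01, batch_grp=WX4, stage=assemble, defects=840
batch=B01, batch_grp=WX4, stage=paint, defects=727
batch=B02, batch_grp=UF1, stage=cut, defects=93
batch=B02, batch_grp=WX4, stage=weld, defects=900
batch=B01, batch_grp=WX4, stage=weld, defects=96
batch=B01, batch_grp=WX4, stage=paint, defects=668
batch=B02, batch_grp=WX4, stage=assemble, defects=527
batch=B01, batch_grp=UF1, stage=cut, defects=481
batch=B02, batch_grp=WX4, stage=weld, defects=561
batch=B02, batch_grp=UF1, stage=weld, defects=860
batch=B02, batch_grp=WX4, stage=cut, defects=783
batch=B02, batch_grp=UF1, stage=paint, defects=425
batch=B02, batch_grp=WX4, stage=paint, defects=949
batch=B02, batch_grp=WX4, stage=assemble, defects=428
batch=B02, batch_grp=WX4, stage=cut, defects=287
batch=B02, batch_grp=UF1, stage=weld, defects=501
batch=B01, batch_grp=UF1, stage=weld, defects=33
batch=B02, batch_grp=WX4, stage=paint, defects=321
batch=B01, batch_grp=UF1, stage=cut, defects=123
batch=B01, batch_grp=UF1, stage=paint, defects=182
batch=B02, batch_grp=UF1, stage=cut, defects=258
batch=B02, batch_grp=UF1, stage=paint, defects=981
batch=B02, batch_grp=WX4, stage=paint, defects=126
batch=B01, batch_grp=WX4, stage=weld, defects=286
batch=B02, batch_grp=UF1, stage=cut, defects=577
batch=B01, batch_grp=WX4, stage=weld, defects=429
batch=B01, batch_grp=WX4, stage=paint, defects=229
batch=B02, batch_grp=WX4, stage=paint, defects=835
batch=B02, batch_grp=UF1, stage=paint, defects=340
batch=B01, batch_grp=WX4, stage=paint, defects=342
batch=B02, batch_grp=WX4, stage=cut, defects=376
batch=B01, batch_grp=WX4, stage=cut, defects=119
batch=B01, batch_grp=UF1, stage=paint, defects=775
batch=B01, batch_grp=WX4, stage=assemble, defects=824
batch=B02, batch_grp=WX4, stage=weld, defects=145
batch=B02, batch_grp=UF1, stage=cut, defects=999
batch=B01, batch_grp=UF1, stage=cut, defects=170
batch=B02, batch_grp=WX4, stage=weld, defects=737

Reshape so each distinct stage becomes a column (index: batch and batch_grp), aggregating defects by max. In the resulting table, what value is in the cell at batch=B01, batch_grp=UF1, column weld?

992

Rows with batch=B01, batch_grp=UF1 and stage=weld: defects values are 203, 243, 992, 88, 338, 33.
max(203, 243, 992, 88, 338, 33) = 992.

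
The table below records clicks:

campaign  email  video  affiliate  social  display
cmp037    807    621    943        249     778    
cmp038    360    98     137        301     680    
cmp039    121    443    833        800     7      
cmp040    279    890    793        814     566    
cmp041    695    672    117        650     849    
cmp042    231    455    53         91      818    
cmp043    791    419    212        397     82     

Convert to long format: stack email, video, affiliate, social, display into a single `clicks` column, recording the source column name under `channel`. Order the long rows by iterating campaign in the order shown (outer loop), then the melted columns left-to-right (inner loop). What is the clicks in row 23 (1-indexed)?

117

35 rows total (7 × 5). Row 23: index ⌊(23-1)/5⌋ = 4 into campaign → cmp041; (23-1) mod 5 = 2 into the melted columns → affiliate.
So row 23 is (cmp041, affiliate, 117); clicks = 117.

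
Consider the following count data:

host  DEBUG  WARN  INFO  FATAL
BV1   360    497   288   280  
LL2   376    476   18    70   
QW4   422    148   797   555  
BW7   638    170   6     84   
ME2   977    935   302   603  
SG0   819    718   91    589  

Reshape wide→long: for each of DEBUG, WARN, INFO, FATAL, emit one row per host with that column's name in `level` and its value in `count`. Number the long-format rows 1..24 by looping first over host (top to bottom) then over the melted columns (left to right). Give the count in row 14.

170

24 rows total (6 × 4). Row 14: index ⌊(14-1)/4⌋ = 3 into host → BW7; (14-1) mod 4 = 1 into the melted columns → WARN.
So row 14 is (BW7, WARN, 170); count = 170.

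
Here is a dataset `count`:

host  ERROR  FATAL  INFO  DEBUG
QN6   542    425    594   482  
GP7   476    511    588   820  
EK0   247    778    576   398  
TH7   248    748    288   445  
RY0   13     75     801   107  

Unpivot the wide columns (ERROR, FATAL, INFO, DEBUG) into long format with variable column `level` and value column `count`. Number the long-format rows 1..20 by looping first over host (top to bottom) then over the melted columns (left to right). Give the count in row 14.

748

20 rows total (5 × 4). Row 14: index ⌊(14-1)/4⌋ = 3 into host → TH7; (14-1) mod 4 = 1 into the melted columns → FATAL.
So row 14 is (TH7, FATAL, 748); count = 748.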